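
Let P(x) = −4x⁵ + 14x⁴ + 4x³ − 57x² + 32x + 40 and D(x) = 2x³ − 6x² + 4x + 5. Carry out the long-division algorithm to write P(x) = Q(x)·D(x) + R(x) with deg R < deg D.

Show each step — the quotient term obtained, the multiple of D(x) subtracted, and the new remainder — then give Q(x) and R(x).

Step 1: lead(−4x⁵ + 14x⁴ + 4x³ − 57x² + 32x + 40) ÷ lead(D) = −4x⁵ ÷ 2x³ = −2x². Subtract (−2x²)·D = −4x⁵ + 12x⁴ − 8x³ − 10x². Remainder: 2x⁴ + 12x³ − 47x² + 32x + 40.
Step 2: lead(2x⁴ + 12x³ − 47x² + 32x + 40) ÷ lead(D) = 2x⁴ ÷ 2x³ = x. Subtract (x)·D = 2x⁴ − 6x³ + 4x² + 5x. Remainder: 18x³ − 51x² + 27x + 40.
Step 3: lead(18x³ − 51x² + 27x + 40) ÷ lead(D) = 18x³ ÷ 2x³ = 9. Subtract (9)·D = 18x³ − 54x² + 36x + 45. Remainder: 3x² − 9x − 5.

Q(x) = −2x² + x + 9; R(x) = 3x² − 9x − 5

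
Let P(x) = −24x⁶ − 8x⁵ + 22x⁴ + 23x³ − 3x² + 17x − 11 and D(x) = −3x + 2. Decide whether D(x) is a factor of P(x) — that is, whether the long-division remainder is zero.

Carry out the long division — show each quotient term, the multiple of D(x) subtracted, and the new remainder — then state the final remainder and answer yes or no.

R(x) = 7, so D(x) is not a factor of P(x). no

Step 1: lead(−24x⁶ − 8x⁵ + 22x⁴ + 23x³ − 3x² + 17x − 11) ÷ lead(D) = −24x⁶ ÷ −3x = 8x⁵. Subtract (8x⁵)·D = −24x⁶ + 16x⁵. Remainder: −24x⁵ + 22x⁴ + 23x³ − 3x² + 17x − 11.
Step 2: lead(−24x⁵ + 22x⁴ + 23x³ − 3x² + 17x − 11) ÷ lead(D) = −24x⁵ ÷ −3x = 8x⁴. Subtract (8x⁴)·D = −24x⁵ + 16x⁴. Remainder: 6x⁴ + 23x³ − 3x² + 17x − 11.
Step 3: lead(6x⁴ + 23x³ − 3x² + 17x − 11) ÷ lead(D) = 6x⁴ ÷ −3x = −2x³. Subtract (−2x³)·D = 6x⁴ − 4x³. Remainder: 27x³ − 3x² + 17x − 11.
Step 4: lead(27x³ − 3x² + 17x − 11) ÷ lead(D) = 27x³ ÷ −3x = −9x². Subtract (−9x²)·D = 27x³ − 18x². Remainder: 15x² + 17x − 11.
Step 5: lead(15x² + 17x − 11) ÷ lead(D) = 15x² ÷ −3x = −5x. Subtract (−5x)·D = 15x² − 10x. Remainder: 27x − 11.
Step 6: lead(27x − 11) ÷ lead(D) = 27x ÷ −3x = −9. Subtract (−9)·D = 27x − 18. Remainder: 7.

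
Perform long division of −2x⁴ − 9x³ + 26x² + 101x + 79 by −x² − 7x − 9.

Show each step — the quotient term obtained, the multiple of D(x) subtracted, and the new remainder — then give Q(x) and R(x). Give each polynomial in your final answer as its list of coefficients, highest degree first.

Step 1: lead(−2x⁴ − 9x³ + 26x² + 101x + 79) ÷ lead(D) = −2x⁴ ÷ −x² = 2x². Subtract (2x²)·D = −2x⁴ − 14x³ − 18x². Remainder: 5x³ + 44x² + 101x + 79.
Step 2: lead(5x³ + 44x² + 101x + 79) ÷ lead(D) = 5x³ ÷ −x² = −5x. Subtract (−5x)·D = 5x³ + 35x² + 45x. Remainder: 9x² + 56x + 79.
Step 3: lead(9x² + 56x + 79) ÷ lead(D) = 9x² ÷ −x² = −9. Subtract (−9)·D = 9x² + 63x + 81. Remainder: −7x − 2.

Q = [2, -5, -9]; R = [-7, -2]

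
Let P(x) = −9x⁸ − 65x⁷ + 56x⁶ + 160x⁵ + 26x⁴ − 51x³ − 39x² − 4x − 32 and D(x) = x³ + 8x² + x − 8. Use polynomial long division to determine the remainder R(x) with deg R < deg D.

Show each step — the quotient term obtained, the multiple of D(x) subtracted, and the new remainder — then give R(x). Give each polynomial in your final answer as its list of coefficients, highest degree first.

R = [0]

Step 1: lead(−9x⁸ − 65x⁷ + 56x⁶ + 160x⁵ + 26x⁴ − 51x³ − 39x² − 4x − 32) ÷ lead(D) = −9x⁸ ÷ x³ = −9x⁵. Subtract (−9x⁵)·D = −9x⁸ − 72x⁷ − 9x⁶ + 72x⁵. Remainder: 7x⁷ + 65x⁶ + 88x⁵ + 26x⁴ − 51x³ − 39x² − 4x − 32.
Step 2: lead(7x⁷ + 65x⁶ + 88x⁵ + 26x⁴ − 51x³ − 39x² − 4x − 32) ÷ lead(D) = 7x⁷ ÷ x³ = 7x⁴. Subtract (7x⁴)·D = 7x⁷ + 56x⁶ + 7x⁵ − 56x⁴. Remainder: 9x⁶ + 81x⁵ + 82x⁴ − 51x³ − 39x² − 4x − 32.
Step 3: lead(9x⁶ + 81x⁵ + 82x⁴ − 51x³ − 39x² − 4x − 32) ÷ lead(D) = 9x⁶ ÷ x³ = 9x³. Subtract (9x³)·D = 9x⁶ + 72x⁵ + 9x⁴ − 72x³. Remainder: 9x⁵ + 73x⁴ + 21x³ − 39x² − 4x − 32.
Step 4: lead(9x⁵ + 73x⁴ + 21x³ − 39x² − 4x − 32) ÷ lead(D) = 9x⁵ ÷ x³ = 9x². Subtract (9x²)·D = 9x⁵ + 72x⁴ + 9x³ − 72x². Remainder: x⁴ + 12x³ + 33x² − 4x − 32.
Step 5: lead(x⁴ + 12x³ + 33x² − 4x − 32) ÷ lead(D) = x⁴ ÷ x³ = x. Subtract (x)·D = x⁴ + 8x³ + x² − 8x. Remainder: 4x³ + 32x² + 4x − 32.
Step 6: lead(4x³ + 32x² + 4x − 32) ÷ lead(D) = 4x³ ÷ x³ = 4. Subtract (4)·D = 4x³ + 32x² + 4x − 32. Remainder: 0.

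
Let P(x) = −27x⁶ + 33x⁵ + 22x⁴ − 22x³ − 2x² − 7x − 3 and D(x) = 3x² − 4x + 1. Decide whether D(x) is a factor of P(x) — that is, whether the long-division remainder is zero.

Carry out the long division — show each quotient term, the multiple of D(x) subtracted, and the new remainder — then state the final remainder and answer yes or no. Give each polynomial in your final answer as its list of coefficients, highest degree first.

R = [-6], so D(x) is not a factor of P(x). no

Step 1: lead(−27x⁶ + 33x⁵ + 22x⁴ − 22x³ − 2x² − 7x − 3) ÷ lead(D) = −27x⁶ ÷ 3x² = −9x⁴. Subtract (−9x⁴)·D = −27x⁶ + 36x⁵ − 9x⁴. Remainder: −3x⁵ + 31x⁴ − 22x³ − 2x² − 7x − 3.
Step 2: lead(−3x⁵ + 31x⁴ − 22x³ − 2x² − 7x − 3) ÷ lead(D) = −3x⁵ ÷ 3x² = −x³. Subtract (−x³)·D = −3x⁵ + 4x⁴ − x³. Remainder: 27x⁴ − 21x³ − 2x² − 7x − 3.
Step 3: lead(27x⁴ − 21x³ − 2x² − 7x − 3) ÷ lead(D) = 27x⁴ ÷ 3x² = 9x². Subtract (9x²)·D = 27x⁴ − 36x³ + 9x². Remainder: 15x³ − 11x² − 7x − 3.
Step 4: lead(15x³ − 11x² − 7x − 3) ÷ lead(D) = 15x³ ÷ 3x² = 5x. Subtract (5x)·D = 15x³ − 20x² + 5x. Remainder: 9x² − 12x − 3.
Step 5: lead(9x² − 12x − 3) ÷ lead(D) = 9x² ÷ 3x² = 3. Subtract (3)·D = 9x² − 12x + 3. Remainder: −6.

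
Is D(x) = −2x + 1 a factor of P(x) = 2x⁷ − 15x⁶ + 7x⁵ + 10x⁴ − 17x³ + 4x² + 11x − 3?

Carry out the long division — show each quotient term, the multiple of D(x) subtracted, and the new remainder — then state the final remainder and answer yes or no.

R(x) = 2, so D(x) is not a factor of P(x). no

Step 1: lead(2x⁷ − 15x⁶ + 7x⁵ + 10x⁴ − 17x³ + 4x² + 11x − 3) ÷ lead(D) = 2x⁷ ÷ −2x = −x⁶. Subtract (−x⁶)·D = 2x⁷ − x⁶. Remainder: −14x⁶ + 7x⁵ + 10x⁴ − 17x³ + 4x² + 11x − 3.
Step 2: lead(−14x⁶ + 7x⁵ + 10x⁴ − 17x³ + 4x² + 11x − 3) ÷ lead(D) = −14x⁶ ÷ −2x = 7x⁵. Subtract (7x⁵)·D = −14x⁶ + 7x⁵. Remainder: 10x⁴ − 17x³ + 4x² + 11x − 3.
Step 3: lead(10x⁴ − 17x³ + 4x² + 11x − 3) ÷ lead(D) = 10x⁴ ÷ −2x = −5x³. Subtract (−5x³)·D = 10x⁴ − 5x³. Remainder: −12x³ + 4x² + 11x − 3.
Step 4: lead(−12x³ + 4x² + 11x − 3) ÷ lead(D) = −12x³ ÷ −2x = 6x². Subtract (6x²)·D = −12x³ + 6x². Remainder: −2x² + 11x − 3.
Step 5: lead(−2x² + 11x − 3) ÷ lead(D) = −2x² ÷ −2x = x. Subtract (x)·D = −2x² + x. Remainder: 10x − 3.
Step 6: lead(10x − 3) ÷ lead(D) = 10x ÷ −2x = −5. Subtract (−5)·D = 10x − 5. Remainder: 2.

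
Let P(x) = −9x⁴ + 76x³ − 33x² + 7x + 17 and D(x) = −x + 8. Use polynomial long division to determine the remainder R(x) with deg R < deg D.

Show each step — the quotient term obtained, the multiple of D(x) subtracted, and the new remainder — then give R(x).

R(x) = 9

Step 1: lead(−9x⁴ + 76x³ − 33x² + 7x + 17) ÷ lead(D) = −9x⁴ ÷ −x = 9x³. Subtract (9x³)·D = −9x⁴ + 72x³. Remainder: 4x³ − 33x² + 7x + 17.
Step 2: lead(4x³ − 33x² + 7x + 17) ÷ lead(D) = 4x³ ÷ −x = −4x². Subtract (−4x²)·D = 4x³ − 32x². Remainder: −x² + 7x + 17.
Step 3: lead(−x² + 7x + 17) ÷ lead(D) = −x² ÷ −x = x. Subtract (x)·D = −x² + 8x. Remainder: −x + 17.
Step 4: lead(−x + 17) ÷ lead(D) = −x ÷ −x = 1. Subtract (1)·D = −x + 8. Remainder: 9.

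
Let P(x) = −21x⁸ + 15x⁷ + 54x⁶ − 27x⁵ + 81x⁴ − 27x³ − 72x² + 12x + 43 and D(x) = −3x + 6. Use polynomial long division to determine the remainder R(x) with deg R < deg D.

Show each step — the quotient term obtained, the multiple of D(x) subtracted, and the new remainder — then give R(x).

R(x) = −5

Step 1: lead(−21x⁸ + 15x⁷ + 54x⁶ − 27x⁵ + 81x⁴ − 27x³ − 72x² + 12x + 43) ÷ lead(D) = −21x⁸ ÷ −3x = 7x⁷. Subtract (7x⁷)·D = −21x⁸ + 42x⁷. Remainder: −27x⁷ + 54x⁶ − 27x⁵ + 81x⁴ − 27x³ − 72x² + 12x + 43.
Step 2: lead(−27x⁷ + 54x⁶ − 27x⁵ + 81x⁴ − 27x³ − 72x² + 12x + 43) ÷ lead(D) = −27x⁷ ÷ −3x = 9x⁶. Subtract (9x⁶)·D = −27x⁷ + 54x⁶. Remainder: −27x⁵ + 81x⁴ − 27x³ − 72x² + 12x + 43.
Step 3: lead(−27x⁵ + 81x⁴ − 27x³ − 72x² + 12x + 43) ÷ lead(D) = −27x⁵ ÷ −3x = 9x⁴. Subtract (9x⁴)·D = −27x⁵ + 54x⁴. Remainder: 27x⁴ − 27x³ − 72x² + 12x + 43.
Step 4: lead(27x⁴ − 27x³ − 72x² + 12x + 43) ÷ lead(D) = 27x⁴ ÷ −3x = −9x³. Subtract (−9x³)·D = 27x⁴ − 54x³. Remainder: 27x³ − 72x² + 12x + 43.
Step 5: lead(27x³ − 72x² + 12x + 43) ÷ lead(D) = 27x³ ÷ −3x = −9x². Subtract (−9x²)·D = 27x³ − 54x². Remainder: −18x² + 12x + 43.
Step 6: lead(−18x² + 12x + 43) ÷ lead(D) = −18x² ÷ −3x = 6x. Subtract (6x)·D = −18x² + 36x. Remainder: −24x + 43.
Step 7: lead(−24x + 43) ÷ lead(D) = −24x ÷ −3x = 8. Subtract (8)·D = −24x + 48. Remainder: −5.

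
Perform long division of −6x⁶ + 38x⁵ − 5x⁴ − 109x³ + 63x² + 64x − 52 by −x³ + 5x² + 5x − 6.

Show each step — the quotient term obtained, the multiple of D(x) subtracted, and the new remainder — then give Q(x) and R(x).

Step 1: lead(−6x⁶ + 38x⁵ − 5x⁴ − 109x³ + 63x² + 64x − 52) ÷ lead(D) = −6x⁶ ÷ −x³ = 6x³. Subtract (6x³)·D = −6x⁶ + 30x⁵ + 30x⁴ − 36x³. Remainder: 8x⁵ − 35x⁴ − 73x³ + 63x² + 64x − 52.
Step 2: lead(8x⁵ − 35x⁴ − 73x³ + 63x² + 64x − 52) ÷ lead(D) = 8x⁵ ÷ −x³ = −8x². Subtract (−8x²)·D = 8x⁵ − 40x⁴ − 40x³ + 48x². Remainder: 5x⁴ − 33x³ + 15x² + 64x − 52.
Step 3: lead(5x⁴ − 33x³ + 15x² + 64x − 52) ÷ lead(D) = 5x⁴ ÷ −x³ = −5x. Subtract (−5x)·D = 5x⁴ − 25x³ − 25x² + 30x. Remainder: −8x³ + 40x² + 34x − 52.
Step 4: lead(−8x³ + 40x² + 34x − 52) ÷ lead(D) = −8x³ ÷ −x³ = 8. Subtract (8)·D = −8x³ + 40x² + 40x − 48. Remainder: −6x − 4.

Q(x) = 6x³ − 8x² − 5x + 8; R(x) = −6x − 4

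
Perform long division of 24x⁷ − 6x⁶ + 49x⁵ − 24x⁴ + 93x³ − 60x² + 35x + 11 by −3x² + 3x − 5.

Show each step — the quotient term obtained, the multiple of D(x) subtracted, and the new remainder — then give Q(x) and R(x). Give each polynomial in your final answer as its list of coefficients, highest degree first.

Step 1: lead(24x⁷ − 6x⁶ + 49x⁵ − 24x⁴ + 93x³ − 60x² + 35x + 11) ÷ lead(D) = 24x⁷ ÷ −3x² = −8x⁵. Subtract (−8x⁵)·D = 24x⁷ − 24x⁶ + 40x⁵. Remainder: 18x⁶ + 9x⁵ − 24x⁴ + 93x³ − 60x² + 35x + 11.
Step 2: lead(18x⁶ + 9x⁵ − 24x⁴ + 93x³ − 60x² + 35x + 11) ÷ lead(D) = 18x⁶ ÷ −3x² = −6x⁴. Subtract (−6x⁴)·D = 18x⁶ − 18x⁵ + 30x⁴. Remainder: 27x⁵ − 54x⁴ + 93x³ − 60x² + 35x + 11.
Step 3: lead(27x⁵ − 54x⁴ + 93x³ − 60x² + 35x + 11) ÷ lead(D) = 27x⁵ ÷ −3x² = −9x³. Subtract (−9x³)·D = 27x⁵ − 27x⁴ + 45x³. Remainder: −27x⁴ + 48x³ − 60x² + 35x + 11.
Step 4: lead(−27x⁴ + 48x³ − 60x² + 35x + 11) ÷ lead(D) = −27x⁴ ÷ −3x² = 9x². Subtract (9x²)·D = −27x⁴ + 27x³ − 45x². Remainder: 21x³ − 15x² + 35x + 11.
Step 5: lead(21x³ − 15x² + 35x + 11) ÷ lead(D) = 21x³ ÷ −3x² = −7x. Subtract (−7x)·D = 21x³ − 21x² + 35x. Remainder: 6x² + 11.
Step 6: lead(6x² + 11) ÷ lead(D) = 6x² ÷ −3x² = −2. Subtract (−2)·D = 6x² − 6x + 10. Remainder: 6x + 1.

Q = [-8, -6, -9, 9, -7, -2]; R = [6, 1]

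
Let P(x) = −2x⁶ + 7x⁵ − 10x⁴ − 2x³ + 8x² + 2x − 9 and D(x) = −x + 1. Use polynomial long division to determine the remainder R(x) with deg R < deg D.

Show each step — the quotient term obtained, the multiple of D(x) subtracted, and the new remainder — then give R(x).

R(x) = −6

Step 1: lead(−2x⁶ + 7x⁵ − 10x⁴ − 2x³ + 8x² + 2x − 9) ÷ lead(D) = −2x⁶ ÷ −x = 2x⁵. Subtract (2x⁵)·D = −2x⁶ + 2x⁵. Remainder: 5x⁵ − 10x⁴ − 2x³ + 8x² + 2x − 9.
Step 2: lead(5x⁵ − 10x⁴ − 2x³ + 8x² + 2x − 9) ÷ lead(D) = 5x⁵ ÷ −x = −5x⁴. Subtract (−5x⁴)·D = 5x⁵ − 5x⁴. Remainder: −5x⁴ − 2x³ + 8x² + 2x − 9.
Step 3: lead(−5x⁴ − 2x³ + 8x² + 2x − 9) ÷ lead(D) = −5x⁴ ÷ −x = 5x³. Subtract (5x³)·D = −5x⁴ + 5x³. Remainder: −7x³ + 8x² + 2x − 9.
Step 4: lead(−7x³ + 8x² + 2x − 9) ÷ lead(D) = −7x³ ÷ −x = 7x². Subtract (7x²)·D = −7x³ + 7x². Remainder: x² + 2x − 9.
Step 5: lead(x² + 2x − 9) ÷ lead(D) = x² ÷ −x = −x. Subtract (−x)·D = x² − x. Remainder: 3x − 9.
Step 6: lead(3x − 9) ÷ lead(D) = 3x ÷ −x = −3. Subtract (−3)·D = 3x − 3. Remainder: −6.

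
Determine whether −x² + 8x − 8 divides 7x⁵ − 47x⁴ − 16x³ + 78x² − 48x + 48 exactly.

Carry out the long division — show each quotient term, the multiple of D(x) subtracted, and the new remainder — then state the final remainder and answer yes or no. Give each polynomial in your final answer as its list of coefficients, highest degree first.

R = [0], so D(x) is a factor of P(x). yes

Step 1: lead(7x⁵ − 47x⁴ − 16x³ + 78x² − 48x + 48) ÷ lead(D) = 7x⁵ ÷ −x² = −7x³. Subtract (−7x³)·D = 7x⁵ − 56x⁴ + 56x³. Remainder: 9x⁴ − 72x³ + 78x² − 48x + 48.
Step 2: lead(9x⁴ − 72x³ + 78x² − 48x + 48) ÷ lead(D) = 9x⁴ ÷ −x² = −9x². Subtract (−9x²)·D = 9x⁴ − 72x³ + 72x². Remainder: 6x² − 48x + 48.
Step 3: lead(6x² − 48x + 48) ÷ lead(D) = 6x² ÷ −x² = −6. Subtract (−6)·D = 6x² − 48x + 48. Remainder: 0.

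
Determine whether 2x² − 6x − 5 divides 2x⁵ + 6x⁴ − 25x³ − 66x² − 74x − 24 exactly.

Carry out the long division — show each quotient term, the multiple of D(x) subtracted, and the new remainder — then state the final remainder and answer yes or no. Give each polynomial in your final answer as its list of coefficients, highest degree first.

Step 1: lead(2x⁵ + 6x⁴ − 25x³ − 66x² − 74x − 24) ÷ lead(D) = 2x⁵ ÷ 2x² = x³. Subtract (x³)·D = 2x⁵ − 6x⁴ − 5x³. Remainder: 12x⁴ − 20x³ − 66x² − 74x − 24.
Step 2: lead(12x⁴ − 20x³ − 66x² − 74x − 24) ÷ lead(D) = 12x⁴ ÷ 2x² = 6x². Subtract (6x²)·D = 12x⁴ − 36x³ − 30x². Remainder: 16x³ − 36x² − 74x − 24.
Step 3: lead(16x³ − 36x² − 74x − 24) ÷ lead(D) = 16x³ ÷ 2x² = 8x. Subtract (8x)·D = 16x³ − 48x² − 40x. Remainder: 12x² − 34x − 24.
Step 4: lead(12x² − 34x − 24) ÷ lead(D) = 12x² ÷ 2x² = 6. Subtract (6)·D = 12x² − 36x − 30. Remainder: 2x + 6.

R = [2, 6], so D(x) is not a factor of P(x). no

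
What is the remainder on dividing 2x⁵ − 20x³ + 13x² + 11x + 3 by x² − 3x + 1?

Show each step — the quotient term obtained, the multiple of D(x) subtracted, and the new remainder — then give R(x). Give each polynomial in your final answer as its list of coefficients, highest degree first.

R = [8]

Step 1: lead(2x⁵ − 20x³ + 13x² + 11x + 3) ÷ lead(D) = 2x⁵ ÷ x² = 2x³. Subtract (2x³)·D = 2x⁵ − 6x⁴ + 2x³. Remainder: 6x⁴ − 22x³ + 13x² + 11x + 3.
Step 2: lead(6x⁴ − 22x³ + 13x² + 11x + 3) ÷ lead(D) = 6x⁴ ÷ x² = 6x². Subtract (6x²)·D = 6x⁴ − 18x³ + 6x². Remainder: −4x³ + 7x² + 11x + 3.
Step 3: lead(−4x³ + 7x² + 11x + 3) ÷ lead(D) = −4x³ ÷ x² = −4x. Subtract (−4x)·D = −4x³ + 12x² − 4x. Remainder: −5x² + 15x + 3.
Step 4: lead(−5x² + 15x + 3) ÷ lead(D) = −5x² ÷ x² = −5. Subtract (−5)·D = −5x² + 15x − 5. Remainder: 8.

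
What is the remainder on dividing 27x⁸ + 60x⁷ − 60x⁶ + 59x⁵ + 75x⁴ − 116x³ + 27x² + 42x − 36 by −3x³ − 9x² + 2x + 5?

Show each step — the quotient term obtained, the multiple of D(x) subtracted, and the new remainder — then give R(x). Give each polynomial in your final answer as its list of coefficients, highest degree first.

R = [9, -6]

Step 1: lead(27x⁸ + 60x⁷ − 60x⁶ + 59x⁵ + 75x⁴ − 116x³ + 27x² + 42x − 36) ÷ lead(D) = 27x⁸ ÷ −3x³ = −9x⁵. Subtract (−9x⁵)·D = 27x⁸ + 81x⁷ − 18x⁶ − 45x⁵. Remainder: −21x⁷ − 42x⁶ + 104x⁵ + 75x⁴ − 116x³ + 27x² + 42x − 36.
Step 2: lead(−21x⁷ − 42x⁶ + 104x⁵ + 75x⁴ − 116x³ + 27x² + 42x − 36) ÷ lead(D) = −21x⁷ ÷ −3x³ = 7x⁴. Subtract (7x⁴)·D = −21x⁷ − 63x⁶ + 14x⁵ + 35x⁴. Remainder: 21x⁶ + 90x⁵ + 40x⁴ − 116x³ + 27x² + 42x − 36.
Step 3: lead(21x⁶ + 90x⁵ + 40x⁴ − 116x³ + 27x² + 42x − 36) ÷ lead(D) = 21x⁶ ÷ −3x³ = −7x³. Subtract (−7x³)·D = 21x⁶ + 63x⁵ − 14x⁴ − 35x³. Remainder: 27x⁵ + 54x⁴ − 81x³ + 27x² + 42x − 36.
Step 4: lead(27x⁵ + 54x⁴ − 81x³ + 27x² + 42x − 36) ÷ lead(D) = 27x⁵ ÷ −3x³ = −9x². Subtract (−9x²)·D = 27x⁵ + 81x⁴ − 18x³ − 45x². Remainder: −27x⁴ − 63x³ + 72x² + 42x − 36.
Step 5: lead(−27x⁴ − 63x³ + 72x² + 42x − 36) ÷ lead(D) = −27x⁴ ÷ −3x³ = 9x. Subtract (9x)·D = −27x⁴ − 81x³ + 18x² + 45x. Remainder: 18x³ + 54x² − 3x − 36.
Step 6: lead(18x³ + 54x² − 3x − 36) ÷ lead(D) = 18x³ ÷ −3x³ = −6. Subtract (−6)·D = 18x³ + 54x² − 12x − 30. Remainder: 9x − 6.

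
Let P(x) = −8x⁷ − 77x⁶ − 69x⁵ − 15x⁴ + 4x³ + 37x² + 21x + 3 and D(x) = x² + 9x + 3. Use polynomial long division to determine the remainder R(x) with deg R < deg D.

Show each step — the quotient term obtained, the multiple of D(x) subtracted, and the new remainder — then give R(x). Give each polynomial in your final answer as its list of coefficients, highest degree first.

Step 1: lead(−8x⁷ − 77x⁶ − 69x⁵ − 15x⁴ + 4x³ + 37x² + 21x + 3) ÷ lead(D) = −8x⁷ ÷ x² = −8x⁵. Subtract (−8x⁵)·D = −8x⁷ − 72x⁶ − 24x⁵. Remainder: −5x⁶ − 45x⁵ − 15x⁴ + 4x³ + 37x² + 21x + 3.
Step 2: lead(−5x⁶ − 45x⁵ − 15x⁴ + 4x³ + 37x² + 21x + 3) ÷ lead(D) = −5x⁶ ÷ x² = −5x⁴. Subtract (−5x⁴)·D = −5x⁶ − 45x⁵ − 15x⁴. Remainder: 4x³ + 37x² + 21x + 3.
Step 3: lead(4x³ + 37x² + 21x + 3) ÷ lead(D) = 4x³ ÷ x² = 4x. Subtract (4x)·D = 4x³ + 36x² + 12x. Remainder: x² + 9x + 3.
Step 4: lead(x² + 9x + 3) ÷ lead(D) = x² ÷ x² = 1. Subtract (1)·D = x² + 9x + 3. Remainder: 0.

R = [0]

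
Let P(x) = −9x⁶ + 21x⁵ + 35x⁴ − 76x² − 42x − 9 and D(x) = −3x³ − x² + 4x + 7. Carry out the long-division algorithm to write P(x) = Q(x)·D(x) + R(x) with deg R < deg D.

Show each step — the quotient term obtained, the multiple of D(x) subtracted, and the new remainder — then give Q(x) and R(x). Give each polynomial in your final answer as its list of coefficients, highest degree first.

Q = [3, -8, -5, -2]; R = [-2, 1, 5]

Step 1: lead(−9x⁶ + 21x⁵ + 35x⁴ − 76x² − 42x − 9) ÷ lead(D) = −9x⁶ ÷ −3x³ = 3x³. Subtract (3x³)·D = −9x⁶ − 3x⁵ + 12x⁴ + 21x³. Remainder: 24x⁵ + 23x⁴ − 21x³ − 76x² − 42x − 9.
Step 2: lead(24x⁵ + 23x⁴ − 21x³ − 76x² − 42x − 9) ÷ lead(D) = 24x⁵ ÷ −3x³ = −8x². Subtract (−8x²)·D = 24x⁵ + 8x⁴ − 32x³ − 56x². Remainder: 15x⁴ + 11x³ − 20x² − 42x − 9.
Step 3: lead(15x⁴ + 11x³ − 20x² − 42x − 9) ÷ lead(D) = 15x⁴ ÷ −3x³ = −5x. Subtract (−5x)·D = 15x⁴ + 5x³ − 20x² − 35x. Remainder: 6x³ − 7x − 9.
Step 4: lead(6x³ − 7x − 9) ÷ lead(D) = 6x³ ÷ −3x³ = −2. Subtract (−2)·D = 6x³ + 2x² − 8x − 14. Remainder: −2x² + x + 5.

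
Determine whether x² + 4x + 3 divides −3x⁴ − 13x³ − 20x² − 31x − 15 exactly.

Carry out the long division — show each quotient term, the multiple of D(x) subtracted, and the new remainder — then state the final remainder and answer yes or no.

Step 1: lead(−3x⁴ − 13x³ − 20x² − 31x − 15) ÷ lead(D) = −3x⁴ ÷ x² = −3x². Subtract (−3x²)·D = −3x⁴ − 12x³ − 9x². Remainder: −x³ − 11x² − 31x − 15.
Step 2: lead(−x³ − 11x² − 31x − 15) ÷ lead(D) = −x³ ÷ x² = −x. Subtract (−x)·D = −x³ − 4x² − 3x. Remainder: −7x² − 28x − 15.
Step 3: lead(−7x² − 28x − 15) ÷ lead(D) = −7x² ÷ x² = −7. Subtract (−7)·D = −7x² − 28x − 21. Remainder: 6.

R(x) = 6, so D(x) is not a factor of P(x). no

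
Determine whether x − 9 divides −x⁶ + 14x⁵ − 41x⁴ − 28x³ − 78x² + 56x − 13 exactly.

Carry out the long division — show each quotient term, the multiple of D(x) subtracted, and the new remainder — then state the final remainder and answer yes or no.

Step 1: lead(−x⁶ + 14x⁵ − 41x⁴ − 28x³ − 78x² + 56x − 13) ÷ lead(D) = −x⁶ ÷ x = −x⁵. Subtract (−x⁵)·D = −x⁶ + 9x⁵. Remainder: 5x⁵ − 41x⁴ − 28x³ − 78x² + 56x − 13.
Step 2: lead(5x⁵ − 41x⁴ − 28x³ − 78x² + 56x − 13) ÷ lead(D) = 5x⁵ ÷ x = 5x⁴. Subtract (5x⁴)·D = 5x⁵ − 45x⁴. Remainder: 4x⁴ − 28x³ − 78x² + 56x − 13.
Step 3: lead(4x⁴ − 28x³ − 78x² + 56x − 13) ÷ lead(D) = 4x⁴ ÷ x = 4x³. Subtract (4x³)·D = 4x⁴ − 36x³. Remainder: 8x³ − 78x² + 56x − 13.
Step 4: lead(8x³ − 78x² + 56x − 13) ÷ lead(D) = 8x³ ÷ x = 8x². Subtract (8x²)·D = 8x³ − 72x². Remainder: −6x² + 56x − 13.
Step 5: lead(−6x² + 56x − 13) ÷ lead(D) = −6x² ÷ x = −6x. Subtract (−6x)·D = −6x² + 54x. Remainder: 2x − 13.
Step 6: lead(2x − 13) ÷ lead(D) = 2x ÷ x = 2. Subtract (2)·D = 2x − 18. Remainder: 5.

R(x) = 5, so D(x) is not a factor of P(x). no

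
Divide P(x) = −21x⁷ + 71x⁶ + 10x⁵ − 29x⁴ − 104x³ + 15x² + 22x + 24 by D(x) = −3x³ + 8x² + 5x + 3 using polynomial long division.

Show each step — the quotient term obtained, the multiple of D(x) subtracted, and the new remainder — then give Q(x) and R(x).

Q(x) = 7x⁴ − 5x³ − 5x² − 5x + 8; R(x) = −9x² − 3x

Step 1: lead(−21x⁷ + 71x⁶ + 10x⁵ − 29x⁴ − 104x³ + 15x² + 22x + 24) ÷ lead(D) = −21x⁷ ÷ −3x³ = 7x⁴. Subtract (7x⁴)·D = −21x⁷ + 56x⁶ + 35x⁵ + 21x⁴. Remainder: 15x⁶ − 25x⁵ − 50x⁴ − 104x³ + 15x² + 22x + 24.
Step 2: lead(15x⁶ − 25x⁵ − 50x⁴ − 104x³ + 15x² + 22x + 24) ÷ lead(D) = 15x⁶ ÷ −3x³ = −5x³. Subtract (−5x³)·D = 15x⁶ − 40x⁵ − 25x⁴ − 15x³. Remainder: 15x⁵ − 25x⁴ − 89x³ + 15x² + 22x + 24.
Step 3: lead(15x⁵ − 25x⁴ − 89x³ + 15x² + 22x + 24) ÷ lead(D) = 15x⁵ ÷ −3x³ = −5x². Subtract (−5x²)·D = 15x⁵ − 40x⁴ − 25x³ − 15x². Remainder: 15x⁴ − 64x³ + 30x² + 22x + 24.
Step 4: lead(15x⁴ − 64x³ + 30x² + 22x + 24) ÷ lead(D) = 15x⁴ ÷ −3x³ = −5x. Subtract (−5x)·D = 15x⁴ − 40x³ − 25x² − 15x. Remainder: −24x³ + 55x² + 37x + 24.
Step 5: lead(−24x³ + 55x² + 37x + 24) ÷ lead(D) = −24x³ ÷ −3x³ = 8. Subtract (8)·D = −24x³ + 64x² + 40x + 24. Remainder: −9x² − 3x.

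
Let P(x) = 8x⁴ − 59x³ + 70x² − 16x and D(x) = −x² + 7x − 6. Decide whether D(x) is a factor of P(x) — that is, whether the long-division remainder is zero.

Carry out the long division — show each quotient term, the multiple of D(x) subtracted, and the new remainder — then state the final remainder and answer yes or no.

Step 1: lead(8x⁴ − 59x³ + 70x² − 16x) ÷ lead(D) = 8x⁴ ÷ −x² = −8x². Subtract (−8x²)·D = 8x⁴ − 56x³ + 48x². Remainder: −3x³ + 22x² − 16x.
Step 2: lead(−3x³ + 22x² − 16x) ÷ lead(D) = −3x³ ÷ −x² = 3x. Subtract (3x)·D = −3x³ + 21x² − 18x. Remainder: x² + 2x.
Step 3: lead(x² + 2x) ÷ lead(D) = x² ÷ −x² = −1. Subtract (−1)·D = x² − 7x + 6. Remainder: 9x − 6.

R(x) = 9x − 6, so D(x) is not a factor of P(x). no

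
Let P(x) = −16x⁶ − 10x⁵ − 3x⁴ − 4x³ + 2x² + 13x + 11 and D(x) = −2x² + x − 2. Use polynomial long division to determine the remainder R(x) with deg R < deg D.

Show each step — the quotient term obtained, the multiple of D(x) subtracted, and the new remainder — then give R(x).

Step 1: lead(−16x⁶ − 10x⁵ − 3x⁴ − 4x³ + 2x² + 13x + 11) ÷ lead(D) = −16x⁶ ÷ −2x² = 8x⁴. Subtract (8x⁴)·D = −16x⁶ + 8x⁵ − 16x⁴. Remainder: −18x⁵ + 13x⁴ − 4x³ + 2x² + 13x + 11.
Step 2: lead(−18x⁵ + 13x⁴ − 4x³ + 2x² + 13x + 11) ÷ lead(D) = −18x⁵ ÷ −2x² = 9x³. Subtract (9x³)·D = −18x⁵ + 9x⁴ − 18x³. Remainder: 4x⁴ + 14x³ + 2x² + 13x + 11.
Step 3: lead(4x⁴ + 14x³ + 2x² + 13x + 11) ÷ lead(D) = 4x⁴ ÷ −2x² = −2x². Subtract (−2x²)·D = 4x⁴ − 2x³ + 4x². Remainder: 16x³ − 2x² + 13x + 11.
Step 4: lead(16x³ − 2x² + 13x + 11) ÷ lead(D) = 16x³ ÷ −2x² = −8x. Subtract (−8x)·D = 16x³ − 8x² + 16x. Remainder: 6x² − 3x + 11.
Step 5: lead(6x² − 3x + 11) ÷ lead(D) = 6x² ÷ −2x² = −3. Subtract (−3)·D = 6x² − 3x + 6. Remainder: 5.

R(x) = 5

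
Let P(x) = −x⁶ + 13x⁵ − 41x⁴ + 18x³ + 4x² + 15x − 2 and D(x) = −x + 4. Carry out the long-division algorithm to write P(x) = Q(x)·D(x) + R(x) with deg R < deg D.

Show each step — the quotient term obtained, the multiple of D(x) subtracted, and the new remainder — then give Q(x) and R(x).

Q(x) = x⁵ − 9x⁴ + 5x³ + 2x² + 4x + 1; R(x) = −6

Step 1: lead(−x⁶ + 13x⁵ − 41x⁴ + 18x³ + 4x² + 15x − 2) ÷ lead(D) = −x⁶ ÷ −x = x⁵. Subtract (x⁵)·D = −x⁶ + 4x⁵. Remainder: 9x⁵ − 41x⁴ + 18x³ + 4x² + 15x − 2.
Step 2: lead(9x⁵ − 41x⁴ + 18x³ + 4x² + 15x − 2) ÷ lead(D) = 9x⁵ ÷ −x = −9x⁴. Subtract (−9x⁴)·D = 9x⁵ − 36x⁴. Remainder: −5x⁴ + 18x³ + 4x² + 15x − 2.
Step 3: lead(−5x⁴ + 18x³ + 4x² + 15x − 2) ÷ lead(D) = −5x⁴ ÷ −x = 5x³. Subtract (5x³)·D = −5x⁴ + 20x³. Remainder: −2x³ + 4x² + 15x − 2.
Step 4: lead(−2x³ + 4x² + 15x − 2) ÷ lead(D) = −2x³ ÷ −x = 2x². Subtract (2x²)·D = −2x³ + 8x². Remainder: −4x² + 15x − 2.
Step 5: lead(−4x² + 15x − 2) ÷ lead(D) = −4x² ÷ −x = 4x. Subtract (4x)·D = −4x² + 16x. Remainder: −x − 2.
Step 6: lead(−x − 2) ÷ lead(D) = −x ÷ −x = 1. Subtract (1)·D = −x + 4. Remainder: −6.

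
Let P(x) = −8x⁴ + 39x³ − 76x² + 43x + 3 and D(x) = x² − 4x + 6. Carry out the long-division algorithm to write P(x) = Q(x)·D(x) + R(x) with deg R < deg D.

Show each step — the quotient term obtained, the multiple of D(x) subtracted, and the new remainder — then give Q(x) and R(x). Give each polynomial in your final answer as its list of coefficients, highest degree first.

Q = [-8, 7, 0]; R = [1, 3]

Step 1: lead(−8x⁴ + 39x³ − 76x² + 43x + 3) ÷ lead(D) = −8x⁴ ÷ x² = −8x². Subtract (−8x²)·D = −8x⁴ + 32x³ − 48x². Remainder: 7x³ − 28x² + 43x + 3.
Step 2: lead(7x³ − 28x² + 43x + 3) ÷ lead(D) = 7x³ ÷ x² = 7x. Subtract (7x)·D = 7x³ − 28x² + 42x. Remainder: x + 3.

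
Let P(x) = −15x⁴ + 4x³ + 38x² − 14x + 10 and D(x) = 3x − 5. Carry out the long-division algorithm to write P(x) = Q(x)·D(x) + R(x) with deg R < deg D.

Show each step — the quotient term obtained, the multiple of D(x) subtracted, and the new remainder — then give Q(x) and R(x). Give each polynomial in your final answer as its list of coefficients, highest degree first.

Q = [-5, -7, 1, -3]; R = [-5]

Step 1: lead(−15x⁴ + 4x³ + 38x² − 14x + 10) ÷ lead(D) = −15x⁴ ÷ 3x = −5x³. Subtract (−5x³)·D = −15x⁴ + 25x³. Remainder: −21x³ + 38x² − 14x + 10.
Step 2: lead(−21x³ + 38x² − 14x + 10) ÷ lead(D) = −21x³ ÷ 3x = −7x². Subtract (−7x²)·D = −21x³ + 35x². Remainder: 3x² − 14x + 10.
Step 3: lead(3x² − 14x + 10) ÷ lead(D) = 3x² ÷ 3x = x. Subtract (x)·D = 3x² − 5x. Remainder: −9x + 10.
Step 4: lead(−9x + 10) ÷ lead(D) = −9x ÷ 3x = −3. Subtract (−3)·D = −9x + 15. Remainder: −5.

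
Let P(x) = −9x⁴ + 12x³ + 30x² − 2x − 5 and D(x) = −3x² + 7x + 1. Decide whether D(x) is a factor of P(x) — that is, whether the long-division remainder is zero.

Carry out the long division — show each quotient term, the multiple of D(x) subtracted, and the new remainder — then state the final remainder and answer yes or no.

Step 1: lead(−9x⁴ + 12x³ + 30x² − 2x − 5) ÷ lead(D) = −9x⁴ ÷ −3x² = 3x². Subtract (3x²)·D = −9x⁴ + 21x³ + 3x². Remainder: −9x³ + 27x² − 2x − 5.
Step 2: lead(−9x³ + 27x² − 2x − 5) ÷ lead(D) = −9x³ ÷ −3x² = 3x. Subtract (3x)·D = −9x³ + 21x² + 3x. Remainder: 6x² − 5x − 5.
Step 3: lead(6x² − 5x − 5) ÷ lead(D) = 6x² ÷ −3x² = −2. Subtract (−2)·D = 6x² − 14x − 2. Remainder: 9x − 3.

R(x) = 9x − 3, so D(x) is not a factor of P(x). no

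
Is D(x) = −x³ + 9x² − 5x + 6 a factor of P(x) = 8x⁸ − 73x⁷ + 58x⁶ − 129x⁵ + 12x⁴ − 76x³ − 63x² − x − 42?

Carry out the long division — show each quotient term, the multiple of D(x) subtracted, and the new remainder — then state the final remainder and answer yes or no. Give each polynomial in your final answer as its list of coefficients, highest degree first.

R = [0], so D(x) is a factor of P(x). yes

Step 1: lead(8x⁸ − 73x⁷ + 58x⁶ − 129x⁵ + 12x⁴ − 76x³ − 63x² − x − 42) ÷ lead(D) = 8x⁸ ÷ −x³ = −8x⁵. Subtract (−8x⁵)·D = 8x⁸ − 72x⁷ + 40x⁶ − 48x⁵. Remainder: −x⁷ + 18x⁶ − 81x⁵ + 12x⁴ − 76x³ − 63x² − x − 42.
Step 2: lead(−x⁷ + 18x⁶ − 81x⁵ + 12x⁴ − 76x³ − 63x² − x − 42) ÷ lead(D) = −x⁷ ÷ −x³ = x⁴. Subtract (x⁴)·D = −x⁷ + 9x⁶ − 5x⁵ + 6x⁴. Remainder: 9x⁶ − 76x⁵ + 6x⁴ − 76x³ − 63x² − x − 42.
Step 3: lead(9x⁶ − 76x⁵ + 6x⁴ − 76x³ − 63x² − x − 42) ÷ lead(D) = 9x⁶ ÷ −x³ = −9x³. Subtract (−9x³)·D = 9x⁶ − 81x⁵ + 45x⁴ − 54x³. Remainder: 5x⁵ − 39x⁴ − 22x³ − 63x² − x − 42.
Step 4: lead(5x⁵ − 39x⁴ − 22x³ − 63x² − x − 42) ÷ lead(D) = 5x⁵ ÷ −x³ = −5x². Subtract (−5x²)·D = 5x⁵ − 45x⁴ + 25x³ − 30x². Remainder: 6x⁴ − 47x³ − 33x² − x − 42.
Step 5: lead(6x⁴ − 47x³ − 33x² − x − 42) ÷ lead(D) = 6x⁴ ÷ −x³ = −6x. Subtract (−6x)·D = 6x⁴ − 54x³ + 30x² − 36x. Remainder: 7x³ − 63x² + 35x − 42.
Step 6: lead(7x³ − 63x² + 35x − 42) ÷ lead(D) = 7x³ ÷ −x³ = −7. Subtract (−7)·D = 7x³ − 63x² + 35x − 42. Remainder: 0.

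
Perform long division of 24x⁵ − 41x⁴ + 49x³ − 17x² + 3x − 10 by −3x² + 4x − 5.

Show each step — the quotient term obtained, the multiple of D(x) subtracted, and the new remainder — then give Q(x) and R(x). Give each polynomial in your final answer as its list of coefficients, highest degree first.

Step 1: lead(24x⁵ − 41x⁴ + 49x³ − 17x² + 3x − 10) ÷ lead(D) = 24x⁵ ÷ −3x² = −8x³. Subtract (−8x³)·D = 24x⁵ − 32x⁴ + 40x³. Remainder: −9x⁴ + 9x³ − 17x² + 3x − 10.
Step 2: lead(−9x⁴ + 9x³ − 17x² + 3x − 10) ÷ lead(D) = −9x⁴ ÷ −3x² = 3x². Subtract (3x²)·D = −9x⁴ + 12x³ − 15x². Remainder: −3x³ − 2x² + 3x − 10.
Step 3: lead(−3x³ − 2x² + 3x − 10) ÷ lead(D) = −3x³ ÷ −3x² = x. Subtract (x)·D = −3x³ + 4x² − 5x. Remainder: −6x² + 8x − 10.
Step 4: lead(−6x² + 8x − 10) ÷ lead(D) = −6x² ÷ −3x² = 2. Subtract (2)·D = −6x² + 8x − 10. Remainder: 0.

Q = [-8, 3, 1, 2]; R = [0]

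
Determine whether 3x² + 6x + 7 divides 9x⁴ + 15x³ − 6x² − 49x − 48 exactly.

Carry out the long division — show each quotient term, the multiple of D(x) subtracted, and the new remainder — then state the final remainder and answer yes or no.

Step 1: lead(9x⁴ + 15x³ − 6x² − 49x − 48) ÷ lead(D) = 9x⁴ ÷ 3x² = 3x². Subtract (3x²)·D = 9x⁴ + 18x³ + 21x². Remainder: −3x³ − 27x² − 49x − 48.
Step 2: lead(−3x³ − 27x² − 49x − 48) ÷ lead(D) = −3x³ ÷ 3x² = −x. Subtract (−x)·D = −3x³ − 6x² − 7x. Remainder: −21x² − 42x − 48.
Step 3: lead(−21x² − 42x − 48) ÷ lead(D) = −21x² ÷ 3x² = −7. Subtract (−7)·D = −21x² − 42x − 49. Remainder: 1.

R(x) = 1, so D(x) is not a factor of P(x). no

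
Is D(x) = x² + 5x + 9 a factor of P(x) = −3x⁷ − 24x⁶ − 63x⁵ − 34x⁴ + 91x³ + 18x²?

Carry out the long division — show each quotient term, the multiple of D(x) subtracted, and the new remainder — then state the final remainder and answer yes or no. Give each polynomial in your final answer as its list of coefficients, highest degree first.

Step 1: lead(−3x⁷ − 24x⁶ − 63x⁵ − 34x⁴ + 91x³ + 18x²) ÷ lead(D) = −3x⁷ ÷ x² = −3x⁵. Subtract (−3x⁵)·D = −3x⁷ − 15x⁶ − 27x⁵. Remainder: −9x⁶ − 36x⁵ − 34x⁴ + 91x³ + 18x².
Step 2: lead(−9x⁶ − 36x⁵ − 34x⁴ + 91x³ + 18x²) ÷ lead(D) = −9x⁶ ÷ x² = −9x⁴. Subtract (−9x⁴)·D = −9x⁶ − 45x⁵ − 81x⁴. Remainder: 9x⁵ + 47x⁴ + 91x³ + 18x².
Step 3: lead(9x⁵ + 47x⁴ + 91x³ + 18x²) ÷ lead(D) = 9x⁵ ÷ x² = 9x³. Subtract (9x³)·D = 9x⁵ + 45x⁴ + 81x³. Remainder: 2x⁴ + 10x³ + 18x².
Step 4: lead(2x⁴ + 10x³ + 18x²) ÷ lead(D) = 2x⁴ ÷ x² = 2x². Subtract (2x²)·D = 2x⁴ + 10x³ + 18x². Remainder: 0.

R = [0], so D(x) is a factor of P(x). yes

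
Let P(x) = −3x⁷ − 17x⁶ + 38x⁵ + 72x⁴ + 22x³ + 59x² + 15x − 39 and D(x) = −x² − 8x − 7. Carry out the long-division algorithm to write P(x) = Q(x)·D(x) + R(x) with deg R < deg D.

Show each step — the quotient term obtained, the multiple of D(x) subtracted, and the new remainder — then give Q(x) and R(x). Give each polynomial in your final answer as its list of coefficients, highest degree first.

Step 1: lead(−3x⁷ − 17x⁶ + 38x⁵ + 72x⁴ + 22x³ + 59x² + 15x − 39) ÷ lead(D) = −3x⁷ ÷ −x² = 3x⁵. Subtract (3x⁵)·D = −3x⁷ − 24x⁶ − 21x⁵. Remainder: 7x⁶ + 59x⁵ + 72x⁴ + 22x³ + 59x² + 15x − 39.
Step 2: lead(7x⁶ + 59x⁵ + 72x⁴ + 22x³ + 59x² + 15x − 39) ÷ lead(D) = 7x⁶ ÷ −x² = −7x⁴. Subtract (−7x⁴)·D = 7x⁶ + 56x⁵ + 49x⁴. Remainder: 3x⁵ + 23x⁴ + 22x³ + 59x² + 15x − 39.
Step 3: lead(3x⁵ + 23x⁴ + 22x³ + 59x² + 15x − 39) ÷ lead(D) = 3x⁵ ÷ −x² = −3x³. Subtract (−3x³)·D = 3x⁵ + 24x⁴ + 21x³. Remainder: −x⁴ + x³ + 59x² + 15x − 39.
Step 4: lead(−x⁴ + x³ + 59x² + 15x − 39) ÷ lead(D) = −x⁴ ÷ −x² = x². Subtract (x²)·D = −x⁴ − 8x³ − 7x². Remainder: 9x³ + 66x² + 15x − 39.
Step 5: lead(9x³ + 66x² + 15x − 39) ÷ lead(D) = 9x³ ÷ −x² = −9x. Subtract (−9x)·D = 9x³ + 72x² + 63x. Remainder: −6x² − 48x − 39.
Step 6: lead(−6x² − 48x − 39) ÷ lead(D) = −6x² ÷ −x² = 6. Subtract (6)·D = −6x² − 48x − 42. Remainder: 3.

Q = [3, -7, -3, 1, -9, 6]; R = [3]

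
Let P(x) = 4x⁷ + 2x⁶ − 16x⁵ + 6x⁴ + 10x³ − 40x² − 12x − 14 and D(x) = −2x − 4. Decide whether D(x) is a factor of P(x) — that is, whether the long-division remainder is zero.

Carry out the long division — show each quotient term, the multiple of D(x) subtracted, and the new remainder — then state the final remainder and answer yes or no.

Step 1: lead(4x⁷ + 2x⁶ − 16x⁵ + 6x⁴ + 10x³ − 40x² − 12x − 14) ÷ lead(D) = 4x⁷ ÷ −2x = −2x⁶. Subtract (−2x⁶)·D = 4x⁷ + 8x⁶. Remainder: −6x⁶ − 16x⁵ + 6x⁴ + 10x³ − 40x² − 12x − 14.
Step 2: lead(−6x⁶ − 16x⁵ + 6x⁴ + 10x³ − 40x² − 12x − 14) ÷ lead(D) = −6x⁶ ÷ −2x = 3x⁵. Subtract (3x⁵)·D = −6x⁶ − 12x⁵. Remainder: −4x⁵ + 6x⁴ + 10x³ − 40x² − 12x − 14.
Step 3: lead(−4x⁵ + 6x⁴ + 10x³ − 40x² − 12x − 14) ÷ lead(D) = −4x⁵ ÷ −2x = 2x⁴. Subtract (2x⁴)·D = −4x⁵ − 8x⁴. Remainder: 14x⁴ + 10x³ − 40x² − 12x − 14.
Step 4: lead(14x⁴ + 10x³ − 40x² − 12x − 14) ÷ lead(D) = 14x⁴ ÷ −2x = −7x³. Subtract (−7x³)·D = 14x⁴ + 28x³. Remainder: −18x³ − 40x² − 12x − 14.
Step 5: lead(−18x³ − 40x² − 12x − 14) ÷ lead(D) = −18x³ ÷ −2x = 9x². Subtract (9x²)·D = −18x³ − 36x². Remainder: −4x² − 12x − 14.
Step 6: lead(−4x² − 12x − 14) ÷ lead(D) = −4x² ÷ −2x = 2x. Subtract (2x)·D = −4x² − 8x. Remainder: −4x − 14.
Step 7: lead(−4x − 14) ÷ lead(D) = −4x ÷ −2x = 2. Subtract (2)·D = −4x − 8. Remainder: −6.

R(x) = −6, so D(x) is not a factor of P(x). no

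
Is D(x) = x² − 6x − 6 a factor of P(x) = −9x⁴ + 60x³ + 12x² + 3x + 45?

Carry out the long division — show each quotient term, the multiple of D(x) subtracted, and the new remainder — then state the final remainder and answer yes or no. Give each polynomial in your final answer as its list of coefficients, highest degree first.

R = [3, 9], so D(x) is not a factor of P(x). no

Step 1: lead(−9x⁴ + 60x³ + 12x² + 3x + 45) ÷ lead(D) = −9x⁴ ÷ x² = −9x². Subtract (−9x²)·D = −9x⁴ + 54x³ + 54x². Remainder: 6x³ − 42x² + 3x + 45.
Step 2: lead(6x³ − 42x² + 3x + 45) ÷ lead(D) = 6x³ ÷ x² = 6x. Subtract (6x)·D = 6x³ − 36x² − 36x. Remainder: −6x² + 39x + 45.
Step 3: lead(−6x² + 39x + 45) ÷ lead(D) = −6x² ÷ x² = −6. Subtract (−6)·D = −6x² + 36x + 36. Remainder: 3x + 9.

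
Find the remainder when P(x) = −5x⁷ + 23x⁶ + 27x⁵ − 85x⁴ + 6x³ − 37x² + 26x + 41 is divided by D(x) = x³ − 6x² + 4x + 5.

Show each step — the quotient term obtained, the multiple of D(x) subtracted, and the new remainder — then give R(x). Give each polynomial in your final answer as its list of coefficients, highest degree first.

Step 1: lead(−5x⁷ + 23x⁶ + 27x⁵ − 85x⁴ + 6x³ − 37x² + 26x + 41) ÷ lead(D) = −5x⁷ ÷ x³ = −5x⁴. Subtract (−5x⁴)·D = −5x⁷ + 30x⁶ − 20x⁵ − 25x⁴. Remainder: −7x⁶ + 47x⁵ − 60x⁴ + 6x³ − 37x² + 26x + 41.
Step 2: lead(−7x⁶ + 47x⁵ − 60x⁴ + 6x³ − 37x² + 26x + 41) ÷ lead(D) = −7x⁶ ÷ x³ = −7x³. Subtract (−7x³)·D = −7x⁶ + 42x⁵ − 28x⁴ − 35x³. Remainder: 5x⁵ − 32x⁴ + 41x³ − 37x² + 26x + 41.
Step 3: lead(5x⁵ − 32x⁴ + 41x³ − 37x² + 26x + 41) ÷ lead(D) = 5x⁵ ÷ x³ = 5x². Subtract (5x²)·D = 5x⁵ − 30x⁴ + 20x³ + 25x². Remainder: −2x⁴ + 21x³ − 62x² + 26x + 41.
Step 4: lead(−2x⁴ + 21x³ − 62x² + 26x + 41) ÷ lead(D) = −2x⁴ ÷ x³ = −2x. Subtract (−2x)·D = −2x⁴ + 12x³ − 8x² − 10x. Remainder: 9x³ − 54x² + 36x + 41.
Step 5: lead(9x³ − 54x² + 36x + 41) ÷ lead(D) = 9x³ ÷ x³ = 9. Subtract (9)·D = 9x³ − 54x² + 36x + 45. Remainder: −4.

R = [-4]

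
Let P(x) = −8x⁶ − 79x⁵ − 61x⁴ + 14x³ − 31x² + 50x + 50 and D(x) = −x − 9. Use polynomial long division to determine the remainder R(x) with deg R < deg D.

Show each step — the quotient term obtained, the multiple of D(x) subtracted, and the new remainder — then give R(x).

Step 1: lead(−8x⁶ − 79x⁵ − 61x⁴ + 14x³ − 31x² + 50x + 50) ÷ lead(D) = −8x⁶ ÷ −x = 8x⁵. Subtract (8x⁵)·D = −8x⁶ − 72x⁵. Remainder: −7x⁵ − 61x⁴ + 14x³ − 31x² + 50x + 50.
Step 2: lead(−7x⁵ − 61x⁴ + 14x³ − 31x² + 50x + 50) ÷ lead(D) = −7x⁵ ÷ −x = 7x⁴. Subtract (7x⁴)·D = −7x⁵ − 63x⁴. Remainder: 2x⁴ + 14x³ − 31x² + 50x + 50.
Step 3: lead(2x⁴ + 14x³ − 31x² + 50x + 50) ÷ lead(D) = 2x⁴ ÷ −x = −2x³. Subtract (−2x³)·D = 2x⁴ + 18x³. Remainder: −4x³ − 31x² + 50x + 50.
Step 4: lead(−4x³ − 31x² + 50x + 50) ÷ lead(D) = −4x³ ÷ −x = 4x². Subtract (4x²)·D = −4x³ − 36x². Remainder: 5x² + 50x + 50.
Step 5: lead(5x² + 50x + 50) ÷ lead(D) = 5x² ÷ −x = −5x. Subtract (−5x)·D = 5x² + 45x. Remainder: 5x + 50.
Step 6: lead(5x + 50) ÷ lead(D) = 5x ÷ −x = −5. Subtract (−5)·D = 5x + 45. Remainder: 5.

R(x) = 5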